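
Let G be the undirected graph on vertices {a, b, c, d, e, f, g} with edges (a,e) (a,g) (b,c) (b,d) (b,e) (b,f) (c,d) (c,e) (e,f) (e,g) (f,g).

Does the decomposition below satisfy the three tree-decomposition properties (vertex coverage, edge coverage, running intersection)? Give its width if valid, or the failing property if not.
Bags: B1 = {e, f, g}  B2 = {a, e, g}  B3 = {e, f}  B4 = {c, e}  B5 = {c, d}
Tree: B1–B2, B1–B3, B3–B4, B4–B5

A tree decomposition must satisfy three properties: every vertex lies in some bag; for every edge, both endpoints lie together in some bag; and for every vertex, the bags containing it form a connected subtree. Here vertex b appears in no bag, so the decomposition is invalid.

No — vertex b appears in no bag.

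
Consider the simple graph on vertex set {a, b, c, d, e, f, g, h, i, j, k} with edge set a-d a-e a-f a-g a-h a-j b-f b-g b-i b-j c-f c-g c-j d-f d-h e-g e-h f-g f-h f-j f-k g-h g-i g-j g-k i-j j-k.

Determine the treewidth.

3

A width-3 tree decomposition is:
Bags: B1 = {a, f, g, j}  B2 = {a, f, g, h}  B3 = {b, f, g, j}  B4 = {f, g, j, k}  B5 = {a, e, g, h}  B6 = {c, f, g, j}  B7 = {a, d, f, h}  B8 = {b, g, i, j}
Tree: B1–B2, B1–B3, B3–B4, B2–B5, B4–B6, B2–B7, B3–B8
The largest bag has 4 vertices, giving width 3; this decomposition certifies tw(G) ≤ 3. On the other hand G contains the 4-clique {a, d, f, h}. A clique must lie in a single bag of any decomposition, so no decomposition can have width below 3. Combining the bounds, tw(G) = 3.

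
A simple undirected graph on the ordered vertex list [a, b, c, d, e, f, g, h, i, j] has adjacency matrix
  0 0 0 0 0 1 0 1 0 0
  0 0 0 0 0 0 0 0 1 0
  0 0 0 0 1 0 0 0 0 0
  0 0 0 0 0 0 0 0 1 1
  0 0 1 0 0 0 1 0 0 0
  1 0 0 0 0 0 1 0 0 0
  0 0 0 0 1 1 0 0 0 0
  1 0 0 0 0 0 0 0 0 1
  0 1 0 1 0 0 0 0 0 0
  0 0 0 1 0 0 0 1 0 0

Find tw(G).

1

A width-1 tree decomposition is:
Bags: B1 = {b, i}  B2 = {d, i}  B3 = {d, j}  B4 = {h, j}  B5 = {a, h}  B6 = {a, f}  B7 = {f, g}  B8 = {e, g}  B9 = {c, e}
Tree: B1–B2, B2–B3, B3–B4, B4–B5, B5–B6, B6–B7, B7–B8, B8–B9
Every bag has size at most 2, so the width is 2 − 1 = 1 and tw(G) ≤ 1. Since G has at least one edge (e.g. b–i), it is not an edgeless graph, so tw(G) ≥ 1. Therefore the treewidth is 1.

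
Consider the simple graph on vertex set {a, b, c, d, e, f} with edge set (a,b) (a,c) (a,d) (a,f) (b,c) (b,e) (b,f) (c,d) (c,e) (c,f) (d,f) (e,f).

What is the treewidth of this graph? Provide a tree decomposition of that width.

Treewidth 3.
One such decomposition:
Bags: B1 = {a, b, c, f}  B2 = {b, c, e, f}  B3 = {a, c, d, f}
Tree: B1–B2, B1–B3

Every bag has size at most 4, so the width is 4 − 1 = 3 and tw(G) ≤ 3. On the other hand G contains the 4-clique {b, c, e, f}. A clique must lie in a single bag of any decomposition, so no decomposition can have width below 3. Hence tw(G) = 3 exactly.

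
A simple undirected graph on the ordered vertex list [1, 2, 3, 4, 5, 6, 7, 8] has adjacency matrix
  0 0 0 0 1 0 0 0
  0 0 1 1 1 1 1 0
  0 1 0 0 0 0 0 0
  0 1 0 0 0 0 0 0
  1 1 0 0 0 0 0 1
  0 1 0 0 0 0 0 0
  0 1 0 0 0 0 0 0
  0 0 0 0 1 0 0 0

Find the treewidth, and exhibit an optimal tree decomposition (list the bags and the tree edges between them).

Treewidth 1.
Bags: B1 = {2, 3}  B2 = {2, 7}  B3 = {2, 4}  B4 = {2, 5}  B5 = {2, 6}  B6 = {1, 5}  B7 = {5, 8}
Tree: B1–B2, B1–B3, B3–B4, B2–B5, B4–B6, B4–B7

Each bag holds 2 vertices, so the decomposition has width 1, which upper-bounds the treewidth. Since G has at least one edge (e.g. 3–2), it is not an edgeless graph, so tw(G) ≥ 1. Combining the bounds, tw(G) = 1.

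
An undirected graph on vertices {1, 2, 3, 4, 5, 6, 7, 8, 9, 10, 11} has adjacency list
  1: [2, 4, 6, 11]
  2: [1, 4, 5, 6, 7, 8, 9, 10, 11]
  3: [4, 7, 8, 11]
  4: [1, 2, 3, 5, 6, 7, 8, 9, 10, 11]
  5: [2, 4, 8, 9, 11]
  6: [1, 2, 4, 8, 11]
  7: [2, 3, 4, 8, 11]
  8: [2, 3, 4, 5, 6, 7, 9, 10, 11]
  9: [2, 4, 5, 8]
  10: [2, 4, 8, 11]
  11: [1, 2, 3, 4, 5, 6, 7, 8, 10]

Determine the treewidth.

A width-4 tree decomposition is:
Bags: B1 = {2, 4, 8, 10, 11}  B2 = {2, 4, 5, 8, 11}  B3 = {2, 4, 6, 8, 11}  B4 = {2, 4, 7, 8, 11}  B5 = {2, 4, 5, 8, 9}  B6 = {1, 2, 4, 6, 11}  B7 = {3, 4, 7, 8, 11}
Tree: B1–B2, B1–B3, B1–B4, B2–B5, B3–B6, B4–B7
The largest bag has 5 vertices, giving width 4; this decomposition certifies tw(G) ≤ 4. Conversely, {2, 4, 5, 8, 9} is a clique of size 5, and the vertices of any clique must share a bag in every tree decomposition; so some bag has ≥ 5 vertices and tw(G) ≥ 4. The upper and lower bounds meet at 4, so that is the treewidth.

4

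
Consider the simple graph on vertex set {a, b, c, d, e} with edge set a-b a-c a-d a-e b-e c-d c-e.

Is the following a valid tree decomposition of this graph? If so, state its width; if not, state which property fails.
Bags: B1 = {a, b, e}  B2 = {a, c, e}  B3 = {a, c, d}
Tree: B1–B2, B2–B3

Every vertex of G appears in some bag (union = {a, b, c, d, e}); every edge is covered by a bag; and for each vertex v the set of bags containing v is connected in the bag tree. The decomposition is therefore valid. The largest bag has 3 vertices, so the width is 2.

Yes; width 2.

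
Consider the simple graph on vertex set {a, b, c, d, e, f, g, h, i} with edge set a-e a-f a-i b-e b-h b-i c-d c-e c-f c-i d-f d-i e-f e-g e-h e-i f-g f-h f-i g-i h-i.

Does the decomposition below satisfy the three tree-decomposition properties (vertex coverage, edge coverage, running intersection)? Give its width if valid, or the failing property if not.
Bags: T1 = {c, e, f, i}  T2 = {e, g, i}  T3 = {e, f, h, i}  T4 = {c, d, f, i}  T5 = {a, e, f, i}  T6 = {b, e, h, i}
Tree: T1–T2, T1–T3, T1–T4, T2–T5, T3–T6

No — edge (f,g) lies in no bag.

A tree decomposition must satisfy three properties: every vertex lies in some bag; for every edge, both endpoints lie together in some bag; and for every vertex, the bags containing it form a connected subtree. Here edge (f,g) lies in no bag, so the decomposition is invalid.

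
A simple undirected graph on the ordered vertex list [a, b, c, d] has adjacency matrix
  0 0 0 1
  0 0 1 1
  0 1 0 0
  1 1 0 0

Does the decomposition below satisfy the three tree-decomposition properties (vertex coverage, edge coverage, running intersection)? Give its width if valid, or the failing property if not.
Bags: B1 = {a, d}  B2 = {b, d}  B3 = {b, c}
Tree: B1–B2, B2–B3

Every vertex of G appears in some bag (union = {a, b, c, d}); every edge is covered by a bag; and for each vertex v the set of bags containing v is connected in the bag tree. The decomposition is therefore valid. The largest bag has 2 vertices, so the width is 1.

Yes; width 1.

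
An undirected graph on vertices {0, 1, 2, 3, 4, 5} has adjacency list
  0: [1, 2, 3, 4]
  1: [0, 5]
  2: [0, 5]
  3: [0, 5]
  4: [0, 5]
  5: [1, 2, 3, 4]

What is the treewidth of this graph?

A width-2 tree decomposition is:
Bags: B1 = {0, 4, 5}  B2 = {0, 3, 5}  B3 = {0, 2, 5}  B4 = {0, 1, 5}
Tree: B1–B2, B2–B3, B3–B4
Every bag has size at most 3, so the width is 3 − 1 = 2 and tw(G) ≤ 2. The edges 5–4–0–3–5 form a cycle, so G is not a tree and its treewidth is at least 2. Combining the bounds, tw(G) = 2.

2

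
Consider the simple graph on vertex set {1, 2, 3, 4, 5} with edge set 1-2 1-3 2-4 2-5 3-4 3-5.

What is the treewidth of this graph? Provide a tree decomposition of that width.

Every bag has size at most 3, so the width is 3 − 1 = 2 and tw(G) ≤ 2. The edges 3–4–2–1–3 form a cycle, so G is not a tree and its treewidth is at least 2. Hence tw(G) = 2 exactly.

Treewidth 2.
One optimal decomposition is:
Bags: B1 = {2, 3, 4}  B2 = {1, 2, 3}  B3 = {2, 3, 5}
Tree: B1–B2, B2–B3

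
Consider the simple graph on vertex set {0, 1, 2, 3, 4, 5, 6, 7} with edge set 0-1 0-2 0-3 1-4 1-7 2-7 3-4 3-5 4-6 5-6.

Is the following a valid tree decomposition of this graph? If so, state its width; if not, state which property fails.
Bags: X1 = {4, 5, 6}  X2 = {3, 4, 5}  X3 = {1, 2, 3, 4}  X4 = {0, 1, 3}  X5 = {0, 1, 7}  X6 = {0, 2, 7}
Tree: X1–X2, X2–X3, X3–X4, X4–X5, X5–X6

A tree decomposition must satisfy three properties: every vertex lies in some bag; for every edge, both endpoints lie together in some bag; and for every vertex, the bags containing it form a connected subtree. Here bags containing vertex 2 are not connected in the tree, so the decomposition is invalid.

No — bags containing vertex 2 are not connected in the tree.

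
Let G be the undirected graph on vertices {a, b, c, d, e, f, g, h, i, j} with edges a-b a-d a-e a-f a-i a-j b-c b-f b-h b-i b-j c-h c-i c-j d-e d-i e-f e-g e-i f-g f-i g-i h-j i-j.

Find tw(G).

A width-3 tree decomposition is:
Bags: B1 = {a, e, f, i}  B2 = {a, b, f, i}  B3 = {a, b, i, j}  B4 = {b, c, i, j}  B5 = {a, d, e, i}  B6 = {b, c, h, j}  B7 = {e, f, g, i}
Tree: B1–B2, B2–B3, B3–B4, B1–B5, B4–B6, B1–B7
Each bag holds 4 vertices, so the decomposition has width 3, which upper-bounds the treewidth. On the other hand G contains the 4-clique {b, c, h, j}. A clique must lie in a single bag of any decomposition, so no decomposition can have width below 3. Therefore the treewidth is 3.

3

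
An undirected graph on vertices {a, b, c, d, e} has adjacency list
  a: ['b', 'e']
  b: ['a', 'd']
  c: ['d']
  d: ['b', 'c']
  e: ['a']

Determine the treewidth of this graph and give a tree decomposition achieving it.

Treewidth 1.
One optimal decomposition is:
Bags: B1 = {c, d}  B2 = {b, d}  B3 = {a, b}  B4 = {a, e}
Tree: B1–B2, B2–B3, B3–B4

Every bag has size at most 2, so the width is 2 − 1 = 1 and tw(G) ≤ 1. G has an edge, so its treewidth is at least 1. Therefore the treewidth is 1.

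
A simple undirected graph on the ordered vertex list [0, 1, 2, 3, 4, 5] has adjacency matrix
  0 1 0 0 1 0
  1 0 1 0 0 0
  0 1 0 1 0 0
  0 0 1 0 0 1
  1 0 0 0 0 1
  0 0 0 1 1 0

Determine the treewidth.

A width-2 tree decomposition is:
Bags: B1 = {0, 1, 2}  B2 = {0, 2, 3}  B3 = {0, 3, 5}  B4 = {0, 4, 5}
Tree: B1–B2, B2–B3, B3–B4
Every bag has size at most 3, so the width is 3 − 1 = 2 and tw(G) ≤ 2. For the lower bound, G contains the cycle 0–1–2–3–5–4–0, so G is not a forest; only forests have treewidth ≤ 1, hence tw(G) ≥ 2. The upper and lower bounds meet at 2, so that is the treewidth.

2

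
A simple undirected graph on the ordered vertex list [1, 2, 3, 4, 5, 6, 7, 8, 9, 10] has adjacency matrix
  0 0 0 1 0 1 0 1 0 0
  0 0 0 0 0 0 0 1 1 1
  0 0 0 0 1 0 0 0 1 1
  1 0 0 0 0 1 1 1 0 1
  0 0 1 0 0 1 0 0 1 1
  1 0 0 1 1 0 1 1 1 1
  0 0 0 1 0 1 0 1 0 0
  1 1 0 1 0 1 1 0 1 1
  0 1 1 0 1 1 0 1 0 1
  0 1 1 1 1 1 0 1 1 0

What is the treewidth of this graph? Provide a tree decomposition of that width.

Each bag holds 4 vertices, so the decomposition has width 3, which upper-bounds the treewidth. On the other hand G contains the 4-clique {2, 8, 9, 10}. A clique must lie in a single bag of any decomposition, so no decomposition can have width below 3. The upper and lower bounds meet at 3, so that is the treewidth.

Treewidth 3.
One optimal decomposition is:
Bags: B1 = {4, 6, 8, 10}  B2 = {6, 8, 9, 10}  B3 = {4, 6, 7, 8}  B4 = {2, 8, 9, 10}  B5 = {5, 6, 9, 10}  B6 = {1, 4, 6, 8}  B7 = {3, 5, 9, 10}
Tree: B1–B2, B1–B3, B2–B4, B2–B5, B3–B6, B5–B7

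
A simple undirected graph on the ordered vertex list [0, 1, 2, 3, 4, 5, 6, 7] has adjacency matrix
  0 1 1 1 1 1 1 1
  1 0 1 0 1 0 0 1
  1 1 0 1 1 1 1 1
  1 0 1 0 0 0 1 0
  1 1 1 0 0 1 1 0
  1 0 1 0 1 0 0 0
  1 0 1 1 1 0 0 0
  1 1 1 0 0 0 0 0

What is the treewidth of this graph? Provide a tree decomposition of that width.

Treewidth 3.
One such decomposition:
Bags: B1 = {0, 1, 2, 4}  B2 = {0, 2, 4, 5}  B3 = {0, 2, 4, 6}  B4 = {0, 1, 2, 7}  B5 = {0, 2, 3, 6}
Tree: B1–B2, B2–B3, B1–B4, B3–B5

Every bag has size at most 4, so the width is 4 − 1 = 3 and tw(G) ≤ 3. For the lower bound, the 4 vertices {0, 2, 3, 6} are pairwise adjacent, and any tree decomposition puts a clique entirely inside one bag — forcing width ≥ 3. The upper and lower bounds meet at 3, so that is the treewidth.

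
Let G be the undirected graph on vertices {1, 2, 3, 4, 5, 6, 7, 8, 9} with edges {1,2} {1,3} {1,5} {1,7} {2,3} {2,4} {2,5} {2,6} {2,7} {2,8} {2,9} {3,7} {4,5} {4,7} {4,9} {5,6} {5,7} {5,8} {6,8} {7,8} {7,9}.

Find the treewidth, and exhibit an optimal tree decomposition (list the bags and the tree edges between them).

Each bag holds 4 vertices, so the decomposition has width 3, which upper-bounds the treewidth. On the other hand G contains the 4-clique {2, 5, 6, 8}. A clique must lie in a single bag of any decomposition, so no decomposition can have width below 3. Therefore the treewidth is 3.

Treewidth 3.
One optimal decomposition is:
Bags: B1 = {1, 2, 5, 7}  B2 = {2, 4, 5, 7}  B3 = {2, 4, 7, 9}  B4 = {1, 2, 3, 7}  B5 = {2, 5, 7, 8}  B6 = {2, 5, 6, 8}
Tree: B1–B2, B2–B3, B1–B4, B1–B5, B5–B6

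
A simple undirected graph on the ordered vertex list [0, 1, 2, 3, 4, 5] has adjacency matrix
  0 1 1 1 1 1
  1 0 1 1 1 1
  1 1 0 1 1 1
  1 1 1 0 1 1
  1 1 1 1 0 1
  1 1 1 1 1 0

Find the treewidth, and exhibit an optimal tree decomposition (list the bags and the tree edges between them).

Treewidth 5.
Bags: B1 = {0, 1, 2, 3, 4, 5}
Tree: (single bag)

A single bag containing all 6 vertices is trivially a valid decomposition of width 5. On the other hand G contains the 6-clique {0, 1, 2, 3, 4, 5}. A clique must lie in a single bag of any decomposition, so no decomposition can have width below 5. Hence tw(G) = 5 exactly.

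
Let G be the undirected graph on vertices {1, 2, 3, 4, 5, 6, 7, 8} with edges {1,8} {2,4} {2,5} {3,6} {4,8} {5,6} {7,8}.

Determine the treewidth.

1

A width-1 tree decomposition is:
Bags: B1 = {3, 6}  B2 = {5, 6}  B3 = {2, 5}  B4 = {2, 4}  B5 = {4, 8}  B6 = {1, 8}  B7 = {7, 8}
Tree: B1–B2, B2–B3, B3–B4, B4–B5, B5–B6, B5–B7
Every bag has size at most 2, so the width is 2 − 1 = 1 and tw(G) ≤ 1. G has an edge, so its treewidth is at least 1. Combining the bounds, tw(G) = 1.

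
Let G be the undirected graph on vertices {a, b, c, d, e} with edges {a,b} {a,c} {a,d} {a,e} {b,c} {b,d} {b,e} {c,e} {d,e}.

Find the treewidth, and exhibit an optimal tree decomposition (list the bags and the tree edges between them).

Each bag holds 4 vertices, so the decomposition has width 3, which upper-bounds the treewidth. For the lower bound, the 4 vertices {a, b, d, e} are pairwise adjacent, and any tree decomposition puts a clique entirely inside one bag — forcing width ≥ 3. Therefore the treewidth is 3.

Treewidth 3.
Bags: B1 = {a, b, c, e}  B2 = {a, b, d, e}
Tree: B1–B2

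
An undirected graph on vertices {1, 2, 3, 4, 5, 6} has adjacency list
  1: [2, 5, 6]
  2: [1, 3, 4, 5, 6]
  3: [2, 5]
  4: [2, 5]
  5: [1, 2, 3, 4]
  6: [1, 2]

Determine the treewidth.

2

A width-2 tree decomposition is:
Bags: B1 = {2, 4, 5}  B2 = {2, 3, 5}  B3 = {1, 2, 5}  B4 = {1, 2, 6}
Tree: B1–B2, B1–B3, B3–B4
Each bag holds 3 vertices, so the decomposition has width 2, which upper-bounds the treewidth. Conversely, {1, 2, 5} is a clique of size 3, and the vertices of any clique must share a bag in every tree decomposition; so some bag has ≥ 3 vertices and tw(G) ≥ 2. Combining the bounds, tw(G) = 2.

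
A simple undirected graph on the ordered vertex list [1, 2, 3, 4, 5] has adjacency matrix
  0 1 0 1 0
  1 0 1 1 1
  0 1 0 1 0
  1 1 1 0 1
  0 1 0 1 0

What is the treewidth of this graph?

A width-2 tree decomposition is:
Bags: B1 = {2, 3, 4}  B2 = {2, 4, 5}  B3 = {1, 2, 4}
Tree: B1–B2, B2–B3
The largest bag has 3 vertices, giving width 2; this decomposition certifies tw(G) ≤ 2. For the lower bound, the 3 vertices {1, 2, 4} are pairwise adjacent, and any tree decomposition puts a clique entirely inside one bag — forcing width ≥ 2. Therefore the treewidth is 2.

2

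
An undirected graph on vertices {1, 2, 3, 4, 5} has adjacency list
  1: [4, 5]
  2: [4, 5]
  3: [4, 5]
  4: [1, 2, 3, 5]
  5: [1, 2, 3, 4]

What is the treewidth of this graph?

A width-2 tree decomposition is:
Bags: B1 = {1, 4, 5}  B2 = {3, 4, 5}  B3 = {2, 4, 5}
Tree: B1–B2, B2–B3
Every bag has size at most 3, so the width is 3 − 1 = 2 and tw(G) ≤ 2. Conversely, {1, 4, 5} is a clique of size 3, and the vertices of any clique must share a bag in every tree decomposition; so some bag has ≥ 3 vertices and tw(G) ≥ 2. Hence tw(G) = 2 exactly.

2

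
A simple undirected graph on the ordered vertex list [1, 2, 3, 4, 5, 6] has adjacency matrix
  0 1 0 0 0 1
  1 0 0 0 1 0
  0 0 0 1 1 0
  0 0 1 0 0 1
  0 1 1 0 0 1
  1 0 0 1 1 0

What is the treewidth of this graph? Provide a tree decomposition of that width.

The largest bag has 3 vertices, giving width 2; this decomposition certifies tw(G) ≤ 2. Since 2–1–6–5–2 is a cycle in G, G is not acyclic. Forests are exactly the graphs of treewidth ≤ 1, so tw(G) ≥ 2. The upper and lower bounds meet at 2, so that is the treewidth.

Treewidth 2.
Bags: B1 = {1, 2, 5}  B2 = {1, 5, 6}  B3 = {3, 5, 6}  B4 = {3, 4, 6}
Tree: B1–B2, B2–B3, B3–B4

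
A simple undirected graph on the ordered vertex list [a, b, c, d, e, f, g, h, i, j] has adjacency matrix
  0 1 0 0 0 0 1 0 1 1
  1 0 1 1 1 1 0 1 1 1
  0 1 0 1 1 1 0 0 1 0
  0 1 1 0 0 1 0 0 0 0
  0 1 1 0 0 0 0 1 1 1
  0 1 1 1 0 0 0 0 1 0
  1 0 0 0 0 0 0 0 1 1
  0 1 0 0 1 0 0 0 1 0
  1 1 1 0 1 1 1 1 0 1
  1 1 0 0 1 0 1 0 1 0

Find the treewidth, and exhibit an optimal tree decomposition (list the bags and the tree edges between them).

The largest bag has 4 vertices, giving width 3; this decomposition certifies tw(G) ≤ 3. On the other hand G contains the 4-clique {a, g, i, j}. A clique must lie in a single bag of any decomposition, so no decomposition can have width below 3. Hence tw(G) = 3 exactly.

Treewidth 3.
One such decomposition:
Bags: B1 = {b, c, d, f}  B2 = {b, c, f, i}  B3 = {b, c, e, i}  B4 = {b, e, i, j}  B5 = {b, e, h, i}  B6 = {a, b, i, j}  B7 = {a, g, i, j}
Tree: B1–B2, B2–B3, B3–B4, B4–B5, B4–B6, B6–B7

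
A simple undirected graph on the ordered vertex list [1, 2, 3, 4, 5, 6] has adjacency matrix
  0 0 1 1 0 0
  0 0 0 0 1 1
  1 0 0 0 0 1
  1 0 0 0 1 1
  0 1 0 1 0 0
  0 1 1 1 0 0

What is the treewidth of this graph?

2

A width-2 tree decomposition is:
Bags: B1 = {2, 5, 6}  B2 = {4, 5, 6}  B3 = {3, 4, 6}  B4 = {1, 3, 4}
Tree: B1–B2, B2–B3, B3–B4
The largest bag has 3 vertices, giving width 2; this decomposition certifies tw(G) ≤ 2. Since 2–5–4–6–2 is a cycle in G, G is not acyclic. Forests are exactly the graphs of treewidth ≤ 1, so tw(G) ≥ 2. Therefore the treewidth is 2.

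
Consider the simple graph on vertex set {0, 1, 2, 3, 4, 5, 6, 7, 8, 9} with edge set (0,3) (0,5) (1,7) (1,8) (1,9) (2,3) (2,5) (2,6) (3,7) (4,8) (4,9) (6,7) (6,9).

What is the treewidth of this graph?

2

A width-2 tree decomposition is:
Bags: B1 = {4, 8, 9}  B2 = {1, 8, 9}  B3 = {1, 6, 9}  B4 = {1, 6, 7}  B5 = {2, 6, 7}  B6 = {2, 3, 7}  B7 = {2, 3, 5}  B8 = {0, 3, 5}
Tree: B1–B2, B2–B3, B3–B4, B4–B5, B5–B6, B6–B7, B7–B8
Every bag has size at most 3, so the width is 3 − 1 = 2 and tw(G) ≤ 2. Since 4–8–1–9–4 is a cycle in G, G is not acyclic. Forests are exactly the graphs of treewidth ≤ 1, so tw(G) ≥ 2. The upper and lower bounds meet at 2, so that is the treewidth.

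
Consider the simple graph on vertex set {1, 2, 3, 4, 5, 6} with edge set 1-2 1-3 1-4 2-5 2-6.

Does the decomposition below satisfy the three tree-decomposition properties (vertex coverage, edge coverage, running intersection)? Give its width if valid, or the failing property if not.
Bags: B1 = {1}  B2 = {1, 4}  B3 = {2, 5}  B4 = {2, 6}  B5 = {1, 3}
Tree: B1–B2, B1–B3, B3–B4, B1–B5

A tree decomposition must satisfy three properties: every vertex lies in some bag; for every edge, both endpoints lie together in some bag; and for every vertex, the bags containing it form a connected subtree. Here edge (2,1) lies in no bag, so the decomposition is invalid.

No — edge (2,1) lies in no bag.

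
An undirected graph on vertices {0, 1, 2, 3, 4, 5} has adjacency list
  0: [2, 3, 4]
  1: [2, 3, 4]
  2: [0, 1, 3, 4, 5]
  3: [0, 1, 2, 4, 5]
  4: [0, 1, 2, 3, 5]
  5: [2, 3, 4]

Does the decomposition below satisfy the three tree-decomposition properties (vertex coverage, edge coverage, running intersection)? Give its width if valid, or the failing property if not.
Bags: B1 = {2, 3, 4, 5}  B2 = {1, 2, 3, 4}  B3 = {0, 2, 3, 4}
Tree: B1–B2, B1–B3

Yes; width 3.

Checking the three conditions: (i) the bags cover all of {0, 1, 2, 3, 4, 5}; (ii) for each edge, some bag contains both endpoints; (iii) the bags containing any fixed vertex form a subtree. All hold, so the decomposition is valid with width 4 − 1 = 3.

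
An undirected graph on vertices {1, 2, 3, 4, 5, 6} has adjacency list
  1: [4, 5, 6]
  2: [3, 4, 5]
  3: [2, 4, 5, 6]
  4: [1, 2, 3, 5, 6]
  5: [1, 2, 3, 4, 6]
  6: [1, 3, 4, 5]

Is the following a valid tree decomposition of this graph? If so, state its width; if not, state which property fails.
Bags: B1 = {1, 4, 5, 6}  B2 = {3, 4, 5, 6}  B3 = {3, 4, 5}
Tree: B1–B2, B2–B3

No — vertex 2 appears in no bag.

A tree decomposition must satisfy three properties: every vertex lies in some bag; for every edge, both endpoints lie together in some bag; and for every vertex, the bags containing it form a connected subtree. Here vertex 2 appears in no bag, so the decomposition is invalid.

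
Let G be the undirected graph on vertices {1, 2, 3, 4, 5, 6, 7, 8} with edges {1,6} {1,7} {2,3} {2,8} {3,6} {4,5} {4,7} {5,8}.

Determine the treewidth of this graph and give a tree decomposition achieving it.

Treewidth 2.
One such decomposition:
Bags: B1 = {4, 5, 7}  B2 = {1, 5, 7}  B3 = {1, 5, 6}  B4 = {3, 5, 6}  B5 = {2, 3, 5}  B6 = {2, 5, 8}
Tree: B1–B2, B2–B3, B3–B4, B4–B5, B5–B6

Each bag holds 3 vertices, so the decomposition has width 2, which upper-bounds the treewidth. For the lower bound, G contains the cycle 5–4–7–1–6–3–2–8–5, so G is not a forest; only forests have treewidth ≤ 1, hence tw(G) ≥ 2. Therefore the treewidth is 2.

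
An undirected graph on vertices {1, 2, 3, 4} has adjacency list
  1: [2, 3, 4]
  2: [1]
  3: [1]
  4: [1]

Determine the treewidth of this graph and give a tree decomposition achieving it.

Treewidth 1.
One optimal decomposition is:
Bags: B1 = {1, 4}  B2 = {1, 2}  B3 = {1, 3}
Tree: B1–B2, B1–B3

Each bag holds 2 vertices, so the decomposition has width 1, which upper-bounds the treewidth. Since G has at least one edge (e.g. 4–1), it is not an edgeless graph, so tw(G) ≥ 1. Therefore the treewidth is 1.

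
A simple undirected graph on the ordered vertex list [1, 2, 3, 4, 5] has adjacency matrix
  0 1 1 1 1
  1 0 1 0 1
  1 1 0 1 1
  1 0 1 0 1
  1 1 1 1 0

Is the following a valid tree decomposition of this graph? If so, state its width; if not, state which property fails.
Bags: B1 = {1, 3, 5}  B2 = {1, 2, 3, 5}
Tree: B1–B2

No — vertex 4 appears in no bag.

A tree decomposition must satisfy three properties: every vertex lies in some bag; for every edge, both endpoints lie together in some bag; and for every vertex, the bags containing it form a connected subtree. Here vertex 4 appears in no bag, so the decomposition is invalid.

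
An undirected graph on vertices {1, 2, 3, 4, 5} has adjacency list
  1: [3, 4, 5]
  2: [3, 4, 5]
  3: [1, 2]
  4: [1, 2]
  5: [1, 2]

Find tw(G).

A width-2 tree decomposition is:
Bags: B1 = {1, 2, 3}  B2 = {1, 2, 5}  B3 = {1, 2, 4}
Tree: B1–B2, B2–B3
Every bag has size at most 3, so the width is 3 − 1 = 2 and tw(G) ≤ 2. For the lower bound, G contains the cycle 3–1–5–2–3, so G is not a forest; only forests have treewidth ≤ 1, hence tw(G) ≥ 2. Hence tw(G) = 2 exactly.

2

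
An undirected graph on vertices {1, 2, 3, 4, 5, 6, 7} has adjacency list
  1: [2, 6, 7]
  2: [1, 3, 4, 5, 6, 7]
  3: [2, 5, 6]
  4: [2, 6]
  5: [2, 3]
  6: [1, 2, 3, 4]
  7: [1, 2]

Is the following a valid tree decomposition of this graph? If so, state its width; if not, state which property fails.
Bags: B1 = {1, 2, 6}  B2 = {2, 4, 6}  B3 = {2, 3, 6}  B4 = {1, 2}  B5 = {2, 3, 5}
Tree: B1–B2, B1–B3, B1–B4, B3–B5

A tree decomposition must satisfy three properties: every vertex lies in some bag; for every edge, both endpoints lie together in some bag; and for every vertex, the bags containing it form a connected subtree. Here vertex 7 appears in no bag, so the decomposition is invalid.

No — vertex 7 appears in no bag.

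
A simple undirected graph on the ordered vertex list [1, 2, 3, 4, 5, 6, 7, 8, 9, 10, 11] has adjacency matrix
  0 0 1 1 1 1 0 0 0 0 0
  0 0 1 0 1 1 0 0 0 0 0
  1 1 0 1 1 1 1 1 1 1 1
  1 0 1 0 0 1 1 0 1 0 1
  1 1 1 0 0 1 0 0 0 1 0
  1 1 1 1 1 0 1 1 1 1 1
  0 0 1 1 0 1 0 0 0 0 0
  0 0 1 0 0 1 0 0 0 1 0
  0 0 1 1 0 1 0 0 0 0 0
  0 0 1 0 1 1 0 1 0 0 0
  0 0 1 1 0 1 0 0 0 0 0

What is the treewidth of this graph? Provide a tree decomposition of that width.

Treewidth 3.
One optimal decomposition is:
Bags: B1 = {1, 3, 4, 6}  B2 = {1, 3, 5, 6}  B3 = {3, 5, 6, 10}  B4 = {3, 4, 6, 9}  B5 = {3, 4, 6, 7}  B6 = {2, 3, 5, 6}  B7 = {3, 6, 8, 10}  B8 = {3, 4, 6, 11}
Tree: B1–B2, B2–B3, B1–B4, B1–B5, B3–B6, B3–B7, B5–B8

Every bag has size at most 4, so the width is 4 − 1 = 3 and tw(G) ≤ 3. On the other hand G contains the 4-clique {2, 3, 5, 6}. A clique must lie in a single bag of any decomposition, so no decomposition can have width below 3. The upper and lower bounds meet at 3, so that is the treewidth.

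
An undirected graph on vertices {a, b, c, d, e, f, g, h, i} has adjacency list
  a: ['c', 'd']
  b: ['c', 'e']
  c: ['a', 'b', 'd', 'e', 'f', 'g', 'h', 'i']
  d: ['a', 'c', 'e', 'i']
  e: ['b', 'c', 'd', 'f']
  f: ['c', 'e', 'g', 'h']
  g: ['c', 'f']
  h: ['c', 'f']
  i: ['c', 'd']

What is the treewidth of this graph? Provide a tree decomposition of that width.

Each bag holds 3 vertices, so the decomposition has width 2, which upper-bounds the treewidth. Conversely, {c, d, e} is a clique of size 3, and the vertices of any clique must share a bag in every tree decomposition; so some bag has ≥ 3 vertices and tw(G) ≥ 2. Combining the bounds, tw(G) = 2.

Treewidth 2.
Bags: B1 = {c, e, f}  B2 = {b, c, e}  B3 = {c, d, e}  B4 = {c, f, g}  B5 = {c, f, h}  B6 = {c, d, i}  B7 = {a, c, d}
Tree: B1–B2, B2–B3, B1–B4, B1–B5, B3–B6, B6–B7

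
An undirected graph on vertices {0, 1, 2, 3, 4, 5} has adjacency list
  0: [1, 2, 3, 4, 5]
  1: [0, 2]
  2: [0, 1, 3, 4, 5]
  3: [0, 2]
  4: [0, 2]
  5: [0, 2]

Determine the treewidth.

2

A width-2 tree decomposition is:
Bags: B1 = {0, 2, 5}  B2 = {0, 1, 2}  B3 = {0, 2, 4}  B4 = {0, 2, 3}
Tree: B1–B2, B1–B3, B3–B4
Each bag holds 3 vertices, so the decomposition has width 2, which upper-bounds the treewidth. For the lower bound, the 3 vertices {0, 1, 2} are pairwise adjacent, and any tree decomposition puts a clique entirely inside one bag — forcing width ≥ 2. Therefore the treewidth is 2.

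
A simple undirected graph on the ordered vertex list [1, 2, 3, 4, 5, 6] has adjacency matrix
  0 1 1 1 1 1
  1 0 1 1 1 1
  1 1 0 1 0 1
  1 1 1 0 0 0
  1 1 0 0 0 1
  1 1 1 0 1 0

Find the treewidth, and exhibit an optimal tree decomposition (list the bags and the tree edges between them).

Every bag has size at most 4, so the width is 4 − 1 = 3 and tw(G) ≤ 3. On the other hand G contains the 4-clique {1, 2, 3, 4}. A clique must lie in a single bag of any decomposition, so no decomposition can have width below 3. Hence tw(G) = 3 exactly.

Treewidth 3.
One such decomposition:
Bags: B1 = {1, 2, 3, 4}  B2 = {1, 2, 3, 6}  B3 = {1, 2, 5, 6}
Tree: B1–B2, B2–B3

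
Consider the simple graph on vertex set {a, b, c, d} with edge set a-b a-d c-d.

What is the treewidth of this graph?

1

A width-1 tree decomposition is:
Bags: B1 = {a, b}  B2 = {a, d}  B3 = {c, d}
Tree: B1–B2, B2–B3
The largest bag has 2 vertices, giving width 1; this decomposition certifies tw(G) ≤ 1. Any graph with an edge has treewidth ≥ 1, and G has the edge b–a. Hence tw(G) = 1 exactly.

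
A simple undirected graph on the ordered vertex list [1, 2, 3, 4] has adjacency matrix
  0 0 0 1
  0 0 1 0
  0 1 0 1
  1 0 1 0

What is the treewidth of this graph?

1

A width-1 tree decomposition is:
Bags: B1 = {1, 4}  B2 = {3, 4}  B3 = {2, 3}
Tree: B1–B2, B2–B3
The largest bag has 2 vertices, giving width 1; this decomposition certifies tw(G) ≤ 1. Since G has at least one edge (e.g. 1–4), it is not an edgeless graph, so tw(G) ≥ 1. The upper and lower bounds meet at 1, so that is the treewidth.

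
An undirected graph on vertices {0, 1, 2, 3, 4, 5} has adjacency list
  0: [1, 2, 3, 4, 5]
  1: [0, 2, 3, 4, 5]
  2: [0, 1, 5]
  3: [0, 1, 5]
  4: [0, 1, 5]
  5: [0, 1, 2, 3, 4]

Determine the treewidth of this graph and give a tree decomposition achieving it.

Treewidth 3.
One such decomposition:
Bags: B1 = {0, 1, 2, 5}  B2 = {0, 1, 3, 5}  B3 = {0, 1, 4, 5}
Tree: B1–B2, B2–B3

The largest bag has 4 vertices, giving width 3; this decomposition certifies tw(G) ≤ 3. On the other hand G contains the 4-clique {0, 1, 2, 5}. A clique must lie in a single bag of any decomposition, so no decomposition can have width below 3. The upper and lower bounds meet at 3, so that is the treewidth.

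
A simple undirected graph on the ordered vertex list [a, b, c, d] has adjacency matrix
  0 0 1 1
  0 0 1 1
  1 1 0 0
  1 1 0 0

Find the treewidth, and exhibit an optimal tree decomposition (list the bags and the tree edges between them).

Each bag holds 3 vertices, so the decomposition has width 2, which upper-bounds the treewidth. The edges b–c–a–d–b form a cycle, so G is not a tree and its treewidth is at least 2. Hence tw(G) = 2 exactly.

Treewidth 2.
One optimal decomposition is:
Bags: B1 = {a, b, c}  B2 = {a, b, d}
Tree: B1–B2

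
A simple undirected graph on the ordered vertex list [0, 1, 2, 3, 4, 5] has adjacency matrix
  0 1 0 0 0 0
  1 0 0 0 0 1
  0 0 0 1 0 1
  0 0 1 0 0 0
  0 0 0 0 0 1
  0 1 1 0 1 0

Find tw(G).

1

A width-1 tree decomposition is:
Bags: B1 = {1, 5}  B2 = {2, 5}  B3 = {4, 5}  B4 = {2, 3}  B5 = {0, 1}
Tree: B1–B2, B1–B3, B2–B4, B1–B5
The largest bag has 2 vertices, giving width 1; this decomposition certifies tw(G) ≤ 1. Any graph with an edge has treewidth ≥ 1, and G has the edge 5–1. The upper and lower bounds meet at 1, so that is the treewidth.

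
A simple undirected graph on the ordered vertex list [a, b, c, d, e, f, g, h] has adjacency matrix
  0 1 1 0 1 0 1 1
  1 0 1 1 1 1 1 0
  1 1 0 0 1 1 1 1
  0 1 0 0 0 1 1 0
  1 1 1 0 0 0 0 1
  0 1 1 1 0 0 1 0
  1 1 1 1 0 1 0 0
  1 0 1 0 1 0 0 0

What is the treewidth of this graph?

A width-3 tree decomposition is:
Bags: B1 = {a, b, c, g}  B2 = {a, b, c, e}  B3 = {b, c, f, g}  B4 = {a, c, e, h}  B5 = {b, d, f, g}
Tree: B1–B2, B1–B3, B2–B4, B3–B5
Each bag holds 4 vertices, so the decomposition has width 3, which upper-bounds the treewidth. For the lower bound, the 4 vertices {a, c, e, h} are pairwise adjacent, and any tree decomposition puts a clique entirely inside one bag — forcing width ≥ 3. The upper and lower bounds meet at 3, so that is the treewidth.

3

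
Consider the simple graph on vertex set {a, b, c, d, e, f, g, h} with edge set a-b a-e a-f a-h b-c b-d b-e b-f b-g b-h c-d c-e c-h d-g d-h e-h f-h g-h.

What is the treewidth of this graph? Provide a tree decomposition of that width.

Treewidth 3.
One optimal decomposition is:
Bags: B1 = {a, b, e, h}  B2 = {a, b, f, h}  B3 = {b, c, e, h}  B4 = {b, c, d, h}  B5 = {b, d, g, h}
Tree: B1–B2, B1–B3, B3–B4, B4–B5

The largest bag has 4 vertices, giving width 3; this decomposition certifies tw(G) ≤ 3. Conversely, {b, d, g, h} is a clique of size 4, and the vertices of any clique must share a bag in every tree decomposition; so some bag has ≥ 4 vertices and tw(G) ≥ 3. Combining the bounds, tw(G) = 3.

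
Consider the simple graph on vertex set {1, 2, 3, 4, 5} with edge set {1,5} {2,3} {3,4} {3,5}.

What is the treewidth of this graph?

A width-1 tree decomposition is:
Bags: B1 = {3, 5}  B2 = {1, 5}  B3 = {3, 4}  B4 = {2, 3}
Tree: B1–B2, B1–B3, B1–B4
Each bag holds 2 vertices, so the decomposition has width 1, which upper-bounds the treewidth. G has an edge, so its treewidth is at least 1. The upper and lower bounds meet at 1, so that is the treewidth.

1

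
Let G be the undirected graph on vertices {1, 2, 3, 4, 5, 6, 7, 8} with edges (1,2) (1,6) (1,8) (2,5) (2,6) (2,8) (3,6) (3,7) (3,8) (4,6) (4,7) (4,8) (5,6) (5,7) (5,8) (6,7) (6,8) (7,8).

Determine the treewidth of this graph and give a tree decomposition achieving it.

Each bag holds 4 vertices, so the decomposition has width 3, which upper-bounds the treewidth. Conversely, {1, 2, 6, 8} is a clique of size 4, and the vertices of any clique must share a bag in every tree decomposition; so some bag has ≥ 4 vertices and tw(G) ≥ 3. The upper and lower bounds meet at 3, so that is the treewidth.

Treewidth 3.
One optimal decomposition is:
Bags: B1 = {5, 6, 7, 8}  B2 = {2, 5, 6, 8}  B3 = {4, 6, 7, 8}  B4 = {3, 6, 7, 8}  B5 = {1, 2, 6, 8}
Tree: B1–B2, B1–B3, B1–B4, B2–B5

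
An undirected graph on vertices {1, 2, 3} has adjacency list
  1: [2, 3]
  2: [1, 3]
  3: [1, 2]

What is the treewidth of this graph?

A width-2 tree decomposition is:
Bags: B1 = {1, 2, 3}
Tree: (single bag)
With just one bag of size 3, the width is 3 − 1 = 2, so tw(G) ≤ 2. For the lower bound, the 3 vertices {1, 2, 3} are pairwise adjacent, and any tree decomposition puts a clique entirely inside one bag — forcing width ≥ 2. Hence tw(G) = 2 exactly.

2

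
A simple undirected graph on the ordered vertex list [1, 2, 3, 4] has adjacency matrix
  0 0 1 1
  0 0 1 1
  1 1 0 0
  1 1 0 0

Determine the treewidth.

2

A width-2 tree decomposition is:
Bags: B1 = {2, 3, 4}  B2 = {1, 3, 4}
Tree: B1–B2
Every bag has size at most 3, so the width is 3 − 1 = 2 and tw(G) ≤ 2. For the lower bound, G contains the cycle 3–2–4–1–3, so G is not a forest; only forests have treewidth ≤ 1, hence tw(G) ≥ 2. Combining the bounds, tw(G) = 2.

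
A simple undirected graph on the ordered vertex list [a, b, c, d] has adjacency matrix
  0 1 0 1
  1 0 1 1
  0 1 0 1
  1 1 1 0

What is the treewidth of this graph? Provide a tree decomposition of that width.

Each bag holds 3 vertices, so the decomposition has width 2, which upper-bounds the treewidth. On the other hand G contains the 3-clique {b, c, d}. A clique must lie in a single bag of any decomposition, so no decomposition can have width below 2. The upper and lower bounds meet at 2, so that is the treewidth.

Treewidth 2.
One optimal decomposition is:
Bags: B1 = {a, b, d}  B2 = {b, c, d}
Tree: B1–B2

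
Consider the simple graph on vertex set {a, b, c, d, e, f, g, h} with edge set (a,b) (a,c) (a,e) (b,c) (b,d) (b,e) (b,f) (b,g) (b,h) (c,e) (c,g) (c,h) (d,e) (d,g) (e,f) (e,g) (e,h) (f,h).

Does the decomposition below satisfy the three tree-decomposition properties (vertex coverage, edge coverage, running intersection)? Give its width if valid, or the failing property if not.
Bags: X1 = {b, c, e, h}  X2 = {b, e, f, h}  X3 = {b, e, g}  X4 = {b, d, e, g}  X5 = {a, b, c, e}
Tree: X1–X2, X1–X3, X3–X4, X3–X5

A tree decomposition must satisfy three properties: every vertex lies in some bag; for every edge, both endpoints lie together in some bag; and for every vertex, the bags containing it form a connected subtree. Here edge (c,g) lies in no bag, so the decomposition is invalid.

No — edge (c,g) lies in no bag.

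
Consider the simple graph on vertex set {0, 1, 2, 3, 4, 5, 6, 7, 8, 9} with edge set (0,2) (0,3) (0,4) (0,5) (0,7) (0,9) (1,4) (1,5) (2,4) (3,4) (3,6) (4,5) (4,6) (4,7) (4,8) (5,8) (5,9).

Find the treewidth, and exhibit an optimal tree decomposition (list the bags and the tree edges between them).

Every bag has size at most 3, so the width is 3 − 1 = 2 and tw(G) ≤ 2. For the lower bound, the 3 vertices {0, 5, 9} are pairwise adjacent, and any tree decomposition puts a clique entirely inside one bag — forcing width ≥ 2. Hence tw(G) = 2 exactly.

Treewidth 2.
One optimal decomposition is:
Bags: B1 = {0, 3, 4}  B2 = {0, 2, 4}  B3 = {0, 4, 7}  B4 = {0, 4, 5}  B5 = {3, 4, 6}  B6 = {4, 5, 8}  B7 = {1, 4, 5}  B8 = {0, 5, 9}
Tree: B1–B2, B1–B3, B2–B4, B1–B5, B4–B6, B4–B7, B4–B8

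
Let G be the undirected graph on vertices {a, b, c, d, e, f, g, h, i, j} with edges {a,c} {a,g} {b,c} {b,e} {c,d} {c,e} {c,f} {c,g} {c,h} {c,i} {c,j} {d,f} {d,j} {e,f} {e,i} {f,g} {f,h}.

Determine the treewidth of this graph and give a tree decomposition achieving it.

Treewidth 2.
One such decomposition:
Bags: B1 = {c, e, i}  B2 = {b, c, e}  B3 = {c, e, f}  B4 = {c, f, h}  B5 = {c, f, g}  B6 = {c, d, f}  B7 = {a, c, g}  B8 = {c, d, j}
Tree: B1–B2, B2–B3, B3–B4, B3–B5, B3–B6, B5–B7, B6–B8

Every bag has size at most 3, so the width is 3 − 1 = 2 and tw(G) ≤ 2. Conversely, {c, d, f} is a clique of size 3, and the vertices of any clique must share a bag in every tree decomposition; so some bag has ≥ 3 vertices and tw(G) ≥ 2. Therefore the treewidth is 2.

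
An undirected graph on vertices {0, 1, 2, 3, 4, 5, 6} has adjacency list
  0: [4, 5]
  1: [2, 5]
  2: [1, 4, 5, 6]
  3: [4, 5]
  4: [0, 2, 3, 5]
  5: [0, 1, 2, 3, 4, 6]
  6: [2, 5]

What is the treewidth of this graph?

A width-2 tree decomposition is:
Bags: B1 = {2, 4, 5}  B2 = {2, 5, 6}  B3 = {1, 2, 5}  B4 = {0, 4, 5}  B5 = {3, 4, 5}
Tree: B1–B2, B2–B3, B1–B4, B4–B5
Every bag has size at most 3, so the width is 3 − 1 = 2 and tw(G) ≤ 2. On the other hand G contains the 3-clique {0, 4, 5}. A clique must lie in a single bag of any decomposition, so no decomposition can have width below 2. The upper and lower bounds meet at 2, so that is the treewidth.

2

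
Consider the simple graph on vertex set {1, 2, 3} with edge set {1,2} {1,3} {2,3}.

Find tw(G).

A width-2 tree decomposition is:
Bags: B1 = {1, 2, 3}
Tree: (single bag)
A single bag containing all 3 vertices is trivially a valid decomposition of width 2. Conversely, {1, 2, 3} is a clique of size 3, and the vertices of any clique must share a bag in every tree decomposition; so some bag has ≥ 3 vertices and tw(G) ≥ 2. Therefore the treewidth is 2.

2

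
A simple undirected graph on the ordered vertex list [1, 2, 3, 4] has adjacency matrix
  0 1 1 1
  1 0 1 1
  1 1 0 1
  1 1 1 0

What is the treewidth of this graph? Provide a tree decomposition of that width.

Treewidth 3.
Bags: B1 = {1, 2, 3, 4}
Tree: (single bag)

With just one bag of size 4, the width is 4 − 1 = 3, so tw(G) ≤ 3. On the other hand G contains the 4-clique {1, 2, 3, 4}. A clique must lie in a single bag of any decomposition, so no decomposition can have width below 3. Therefore the treewidth is 3.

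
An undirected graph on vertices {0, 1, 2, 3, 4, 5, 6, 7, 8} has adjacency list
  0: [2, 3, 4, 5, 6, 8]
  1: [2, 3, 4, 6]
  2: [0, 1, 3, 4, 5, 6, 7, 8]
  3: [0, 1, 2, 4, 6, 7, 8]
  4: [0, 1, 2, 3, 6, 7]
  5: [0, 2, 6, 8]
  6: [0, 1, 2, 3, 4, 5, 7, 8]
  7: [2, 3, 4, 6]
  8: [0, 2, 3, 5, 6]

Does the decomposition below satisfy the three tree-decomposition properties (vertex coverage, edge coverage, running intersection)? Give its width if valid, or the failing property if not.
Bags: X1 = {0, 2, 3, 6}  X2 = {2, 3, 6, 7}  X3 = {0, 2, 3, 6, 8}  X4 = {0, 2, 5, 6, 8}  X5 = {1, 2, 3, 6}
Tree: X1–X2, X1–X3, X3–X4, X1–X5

A tree decomposition must satisfy three properties: every vertex lies in some bag; for every edge, both endpoints lie together in some bag; and for every vertex, the bags containing it form a connected subtree. Here vertex 4 appears in no bag, so the decomposition is invalid.

No — vertex 4 appears in no bag.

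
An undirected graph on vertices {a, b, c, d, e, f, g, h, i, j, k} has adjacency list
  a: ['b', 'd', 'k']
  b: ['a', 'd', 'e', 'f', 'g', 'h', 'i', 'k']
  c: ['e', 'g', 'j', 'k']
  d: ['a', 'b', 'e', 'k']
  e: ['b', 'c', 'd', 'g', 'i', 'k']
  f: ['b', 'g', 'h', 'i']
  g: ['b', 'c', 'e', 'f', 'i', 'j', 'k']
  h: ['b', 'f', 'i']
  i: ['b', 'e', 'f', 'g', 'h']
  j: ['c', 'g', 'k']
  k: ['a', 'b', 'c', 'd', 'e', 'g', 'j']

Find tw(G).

3

A width-3 tree decomposition is:
Bags: B1 = {b, d, e, k}  B2 = {b, e, g, k}  B3 = {b, e, g, i}  B4 = {c, e, g, k}  B5 = {c, g, j, k}  B6 = {a, b, d, k}  B7 = {b, f, g, i}  B8 = {b, f, h, i}
Tree: B1–B2, B2–B3, B2–B4, B4–B5, B1–B6, B3–B7, B7–B8
Each bag holds 4 vertices, so the decomposition has width 3, which upper-bounds the treewidth. On the other hand G contains the 4-clique {c, g, j, k}. A clique must lie in a single bag of any decomposition, so no decomposition can have width below 3. Combining the bounds, tw(G) = 3.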